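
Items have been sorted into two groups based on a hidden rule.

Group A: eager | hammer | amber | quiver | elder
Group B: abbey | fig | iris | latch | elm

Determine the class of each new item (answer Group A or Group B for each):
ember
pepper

Group A, Group A

Rule: ends with 'r'. This holds for each 'Group A' example and fails for each 'Group B' one.
ember: ends with 'r', qualifies → Group A. pepper: ends with 'r', qualifies → Group A.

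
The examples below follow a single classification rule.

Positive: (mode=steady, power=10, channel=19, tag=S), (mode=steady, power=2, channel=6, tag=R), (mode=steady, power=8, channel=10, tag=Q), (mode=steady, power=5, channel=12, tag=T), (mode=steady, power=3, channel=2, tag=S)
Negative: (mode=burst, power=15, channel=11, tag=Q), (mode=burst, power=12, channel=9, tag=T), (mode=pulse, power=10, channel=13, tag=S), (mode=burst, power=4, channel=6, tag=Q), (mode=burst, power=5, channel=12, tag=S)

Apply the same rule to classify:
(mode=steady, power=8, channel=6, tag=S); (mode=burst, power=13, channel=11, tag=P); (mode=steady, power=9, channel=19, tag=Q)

Positive, Negative, Positive

The distinguishing property — mode is steady — holds for all the 'Positive' cases and none of the 'Negative' cases.
(mode=steady, power=8, channel=6, tag=S): Positive (mode is steady). (mode=burst, power=13, channel=11, tag=P): Negative (mode is burst). (mode=steady, power=9, channel=19, tag=Q): Positive (mode is steady).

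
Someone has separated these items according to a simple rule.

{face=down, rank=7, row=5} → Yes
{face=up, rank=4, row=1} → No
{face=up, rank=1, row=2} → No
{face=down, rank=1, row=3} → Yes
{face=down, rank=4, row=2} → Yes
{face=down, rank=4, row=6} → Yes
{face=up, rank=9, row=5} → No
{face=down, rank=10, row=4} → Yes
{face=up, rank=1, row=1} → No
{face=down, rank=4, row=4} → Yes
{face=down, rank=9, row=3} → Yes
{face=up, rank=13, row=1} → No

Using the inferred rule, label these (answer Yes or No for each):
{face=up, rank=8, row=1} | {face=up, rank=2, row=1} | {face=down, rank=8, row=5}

No, No, Yes

'Yes' ⟺ face is down.
{face=up, rank=8, row=1} → face is up → No.
{face=up, rank=2, row=1} → face is up → No.
{face=down, rank=8, row=5} → face is down → Yes.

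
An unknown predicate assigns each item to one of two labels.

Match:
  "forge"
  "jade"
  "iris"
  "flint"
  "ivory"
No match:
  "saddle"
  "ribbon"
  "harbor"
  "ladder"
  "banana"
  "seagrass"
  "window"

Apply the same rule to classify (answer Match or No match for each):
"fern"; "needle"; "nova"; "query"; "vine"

Match, No match, Match, Match, Match

Rule: length ≤ 5. This holds for each 'Match' example and fails for each 'No match' one.
"fern": Match (length 4).
"needle": No match (length 6).
"nova": Match (length 4).
"query": Match (length 5).
"vine": Match (length 4).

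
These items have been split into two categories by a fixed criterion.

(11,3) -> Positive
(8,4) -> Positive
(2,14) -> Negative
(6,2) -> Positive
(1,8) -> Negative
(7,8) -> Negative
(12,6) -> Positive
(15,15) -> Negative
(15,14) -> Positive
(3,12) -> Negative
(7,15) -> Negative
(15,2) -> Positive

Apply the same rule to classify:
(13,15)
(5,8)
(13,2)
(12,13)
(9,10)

Negative, Negative, Positive, Negative, Negative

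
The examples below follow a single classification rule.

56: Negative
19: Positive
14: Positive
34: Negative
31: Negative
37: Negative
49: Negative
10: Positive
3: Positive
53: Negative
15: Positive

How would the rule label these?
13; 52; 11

Positive, Negative, Positive

Rule: at most 19. This holds for each 'Positive' example and fails for each 'Negative' one.
13: 13 ≤ 19, fits → Positive. 52: 52 > 19, doesn't match → Negative. 11: 11 ≤ 19, fits → Positive.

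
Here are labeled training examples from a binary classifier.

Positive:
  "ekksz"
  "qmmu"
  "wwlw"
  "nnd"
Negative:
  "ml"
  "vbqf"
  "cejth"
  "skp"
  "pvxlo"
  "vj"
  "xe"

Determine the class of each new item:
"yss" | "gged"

The classifier is using: has a double letter.
"yss": 'ss' doubled, meets the rule → Positive. "gged": 'gg' doubled, meets the rule → Positive.

Positive, Positive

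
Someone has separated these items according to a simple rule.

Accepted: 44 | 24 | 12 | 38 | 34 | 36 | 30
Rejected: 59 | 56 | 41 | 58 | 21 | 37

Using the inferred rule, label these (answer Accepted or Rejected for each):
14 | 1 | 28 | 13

Accepted, Rejected, Accepted, Rejected

Rule: even AND at most 44. This holds for each 'Accepted' example and fails for each 'Rejected' one.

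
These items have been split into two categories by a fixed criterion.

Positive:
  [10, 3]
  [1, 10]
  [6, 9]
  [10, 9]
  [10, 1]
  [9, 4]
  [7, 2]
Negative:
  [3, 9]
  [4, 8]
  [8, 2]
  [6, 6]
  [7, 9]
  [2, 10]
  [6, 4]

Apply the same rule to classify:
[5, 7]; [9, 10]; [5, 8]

Negative, Positive, Positive

A rule that fits every label: sum is odd — true of each 'Positive' example, false of each 'Negative' one.
[5, 7]: 5+7 = 12, doesn't match → Negative. [9, 10]: 9+10 = 19, fits → Positive. [5, 8]: 5+8 = 13, fits → Positive.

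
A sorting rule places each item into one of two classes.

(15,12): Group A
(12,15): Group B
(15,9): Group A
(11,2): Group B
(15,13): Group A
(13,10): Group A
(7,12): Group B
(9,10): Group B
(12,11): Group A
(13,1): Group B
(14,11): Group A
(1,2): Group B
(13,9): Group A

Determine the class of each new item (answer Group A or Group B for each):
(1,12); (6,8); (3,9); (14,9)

Group B, Group B, Group B, Group A

Rule: first > second AND sum ≥ 19. This holds for each 'Group A' example and fails for each 'Group B' one.
(1,12): 1 < 12, 1+12 = 13, fails this test → Group B.
(6,8): 6 < 8, 6+8 = 14, fails this test → Group B.
(3,9): 3 < 9, 3+9 = 12, fails this test → Group B.
(14,9): 14 > 9, 14+9 = 23, checks out → Group A.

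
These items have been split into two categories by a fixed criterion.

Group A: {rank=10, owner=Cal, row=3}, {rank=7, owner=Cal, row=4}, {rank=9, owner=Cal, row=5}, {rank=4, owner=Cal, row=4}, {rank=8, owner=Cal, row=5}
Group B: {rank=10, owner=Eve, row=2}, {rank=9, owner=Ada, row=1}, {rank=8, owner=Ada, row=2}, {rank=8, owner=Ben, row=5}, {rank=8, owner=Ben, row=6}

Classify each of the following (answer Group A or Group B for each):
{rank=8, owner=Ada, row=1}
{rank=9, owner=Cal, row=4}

A rule that fits every label: owner is Cal — true of each 'Group A' example, false of each 'Group B' one.
{rank=8, owner=Ada, row=1} → owner is Ada → Group B.
{rank=9, owner=Cal, row=4} → owner is Cal → Group A.

Group B, Group A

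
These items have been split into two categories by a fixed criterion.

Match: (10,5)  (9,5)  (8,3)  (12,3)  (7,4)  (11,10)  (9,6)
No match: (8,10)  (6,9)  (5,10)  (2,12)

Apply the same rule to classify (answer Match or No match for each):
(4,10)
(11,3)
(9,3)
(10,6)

The simplest hypothesis consistent with all the labels is: first > second.
(4,10): No match (4 < 10). (11,3): Match (11 > 3). (9,3): Match (9 > 3). (10,6): Match (10 > 6).

No match, Match, Match, Match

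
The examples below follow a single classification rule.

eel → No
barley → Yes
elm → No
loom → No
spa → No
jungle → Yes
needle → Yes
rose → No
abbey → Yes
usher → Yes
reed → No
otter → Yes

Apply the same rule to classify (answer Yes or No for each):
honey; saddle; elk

Yes, Yes, No

The rule appears to be: length ≥ 5.
honey: Yes (length 5). saddle: Yes (length 6). elk: No (length 3).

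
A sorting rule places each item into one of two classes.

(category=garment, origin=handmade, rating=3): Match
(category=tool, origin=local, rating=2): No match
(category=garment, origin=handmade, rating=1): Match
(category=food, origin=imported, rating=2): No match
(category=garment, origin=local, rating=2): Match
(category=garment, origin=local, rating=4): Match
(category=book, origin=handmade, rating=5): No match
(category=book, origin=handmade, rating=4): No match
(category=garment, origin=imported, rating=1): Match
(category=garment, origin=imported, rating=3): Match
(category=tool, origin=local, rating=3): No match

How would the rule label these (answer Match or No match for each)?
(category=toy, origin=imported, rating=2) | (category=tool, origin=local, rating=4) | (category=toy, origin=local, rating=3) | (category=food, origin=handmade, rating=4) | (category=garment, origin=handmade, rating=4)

No match, No match, No match, No match, Match

One predicate separates the groups cleanly: category is garment.
(category=toy, origin=imported, rating=2): No match (category is toy).
(category=tool, origin=local, rating=4): No match (category is tool).
(category=toy, origin=local, rating=3): No match (category is toy).
(category=food, origin=handmade, rating=4): No match (category is food).
(category=garment, origin=handmade, rating=4): Match (category is garment).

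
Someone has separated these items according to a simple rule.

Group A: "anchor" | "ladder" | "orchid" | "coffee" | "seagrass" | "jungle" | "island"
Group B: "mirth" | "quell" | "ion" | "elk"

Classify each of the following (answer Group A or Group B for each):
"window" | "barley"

The classifier is using: even length.

Group A, Group A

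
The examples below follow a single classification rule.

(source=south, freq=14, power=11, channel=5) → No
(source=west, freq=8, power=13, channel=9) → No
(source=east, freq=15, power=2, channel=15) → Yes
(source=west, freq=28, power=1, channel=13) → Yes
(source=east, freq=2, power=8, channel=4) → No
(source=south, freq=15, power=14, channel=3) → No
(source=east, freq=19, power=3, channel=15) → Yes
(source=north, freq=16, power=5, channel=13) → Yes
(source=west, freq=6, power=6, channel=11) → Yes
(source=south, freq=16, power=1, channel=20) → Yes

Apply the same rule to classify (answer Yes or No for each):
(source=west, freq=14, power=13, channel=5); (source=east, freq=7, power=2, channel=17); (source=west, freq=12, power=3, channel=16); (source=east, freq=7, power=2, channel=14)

One predicate separates the groups cleanly: power ≤ 6.
(source=west, freq=14, power=13, channel=5): power = 13 — fails this test, so No. (source=east, freq=7, power=2, channel=17): power = 2 — meets the rule, so Yes. (source=west, freq=12, power=3, channel=16): power = 3 — meets the rule, so Yes. (source=east, freq=7, power=2, channel=14): power = 2 — meets the rule, so Yes.

No, Yes, Yes, Yes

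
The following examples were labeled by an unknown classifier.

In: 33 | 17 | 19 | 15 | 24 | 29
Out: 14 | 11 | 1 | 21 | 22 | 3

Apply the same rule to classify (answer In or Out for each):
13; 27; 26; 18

The rule appears to be: digit sum ≥ 6.
13 → digit sum 1+3 = 4 → Out.
27 → digit sum 2+7 = 9 → In.
26 → digit sum 2+6 = 8 → In.
18 → digit sum 1+8 = 9 → In.

Out, In, In, In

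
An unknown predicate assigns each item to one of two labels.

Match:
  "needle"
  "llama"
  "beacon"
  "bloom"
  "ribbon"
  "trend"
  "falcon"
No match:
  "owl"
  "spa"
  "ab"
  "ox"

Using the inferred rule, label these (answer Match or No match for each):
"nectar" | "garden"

Match, Match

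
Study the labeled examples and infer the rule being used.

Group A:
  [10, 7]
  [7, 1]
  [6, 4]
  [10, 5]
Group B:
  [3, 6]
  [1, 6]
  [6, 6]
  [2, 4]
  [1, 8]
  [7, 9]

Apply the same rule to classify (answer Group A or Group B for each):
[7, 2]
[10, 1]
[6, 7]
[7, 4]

Group A, Group A, Group B, Group A

Looking at the examples, the only property every 'Group A' case has and every 'Group B' case lacks is: first > second.
[7, 2]: 7 > 2 — matches, so Group A.
[10, 1]: 10 > 1 — matches, so Group A.
[6, 7]: 6 < 7 — fails the rule, so Group B.
[7, 4]: 7 > 4 — matches, so Group A.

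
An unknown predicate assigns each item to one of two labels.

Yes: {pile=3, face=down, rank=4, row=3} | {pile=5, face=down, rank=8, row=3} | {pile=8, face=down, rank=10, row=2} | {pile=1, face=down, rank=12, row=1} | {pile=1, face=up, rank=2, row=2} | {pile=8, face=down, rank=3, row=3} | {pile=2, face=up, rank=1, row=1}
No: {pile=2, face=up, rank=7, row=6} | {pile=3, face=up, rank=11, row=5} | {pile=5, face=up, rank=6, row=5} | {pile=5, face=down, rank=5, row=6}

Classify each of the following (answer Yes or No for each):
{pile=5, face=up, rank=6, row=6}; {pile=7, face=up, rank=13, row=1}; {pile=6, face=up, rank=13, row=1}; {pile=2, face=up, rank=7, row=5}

No, Yes, Yes, No

'Yes' ⟺ row ≤ 3.
{pile=5, face=up, rank=6, row=6} → row = 6 → No. {pile=7, face=up, rank=13, row=1} → row = 1 → Yes. {pile=6, face=up, rank=13, row=1} → row = 1 → Yes. {pile=2, face=up, rank=7, row=5} → row = 5 → No.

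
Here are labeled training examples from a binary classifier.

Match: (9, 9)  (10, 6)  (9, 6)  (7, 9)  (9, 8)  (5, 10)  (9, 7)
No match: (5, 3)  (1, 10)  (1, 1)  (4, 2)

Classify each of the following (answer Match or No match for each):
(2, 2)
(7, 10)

The classifier is using: sum ≥ 15.
(2, 2): 2+2 = 4 — does not pass, so No match.
(7, 10): 7+10 = 17 — checks out, so Match.

No match, Match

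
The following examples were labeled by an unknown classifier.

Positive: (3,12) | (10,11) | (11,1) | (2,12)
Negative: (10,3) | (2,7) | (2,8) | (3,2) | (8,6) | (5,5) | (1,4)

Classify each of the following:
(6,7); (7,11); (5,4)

Negative, Positive, Negative

'Positive' ⟺ max ≥ 11.
(6,7): Negative (max 7).
(7,11): Positive (max 11).
(5,4): Negative (max 5).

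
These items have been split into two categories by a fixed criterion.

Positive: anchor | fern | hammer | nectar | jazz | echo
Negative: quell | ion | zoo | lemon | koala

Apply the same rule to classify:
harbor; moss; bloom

Positive, Positive, Negative

Rule: even length. This holds for each 'Positive' example and fails for each 'Negative' one.
harbor — length 6, hence Positive. moss — length 4, hence Positive. bloom — length 5, hence Negative.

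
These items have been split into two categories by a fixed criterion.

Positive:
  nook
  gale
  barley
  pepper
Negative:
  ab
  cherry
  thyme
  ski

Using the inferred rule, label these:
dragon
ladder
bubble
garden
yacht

Positive, Positive, Positive, Positive, Negative

One predicate separates the groups cleanly: has ≥ 2 vowels.
dragon: Positive (2 vowels).
ladder: Positive (2 vowels).
bubble: Positive (2 vowels).
garden: Positive (2 vowels).
yacht: Negative (1 vowel).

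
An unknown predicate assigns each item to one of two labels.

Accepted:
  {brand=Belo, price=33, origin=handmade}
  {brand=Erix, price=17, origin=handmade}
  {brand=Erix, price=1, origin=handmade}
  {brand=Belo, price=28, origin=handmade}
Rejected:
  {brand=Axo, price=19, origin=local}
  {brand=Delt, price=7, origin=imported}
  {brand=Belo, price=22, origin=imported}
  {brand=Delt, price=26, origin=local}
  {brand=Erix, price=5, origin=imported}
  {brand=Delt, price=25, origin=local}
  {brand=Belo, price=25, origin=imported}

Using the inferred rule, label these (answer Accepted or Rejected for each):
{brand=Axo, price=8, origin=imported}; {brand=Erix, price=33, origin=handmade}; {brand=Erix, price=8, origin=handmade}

Rejected, Accepted, Accepted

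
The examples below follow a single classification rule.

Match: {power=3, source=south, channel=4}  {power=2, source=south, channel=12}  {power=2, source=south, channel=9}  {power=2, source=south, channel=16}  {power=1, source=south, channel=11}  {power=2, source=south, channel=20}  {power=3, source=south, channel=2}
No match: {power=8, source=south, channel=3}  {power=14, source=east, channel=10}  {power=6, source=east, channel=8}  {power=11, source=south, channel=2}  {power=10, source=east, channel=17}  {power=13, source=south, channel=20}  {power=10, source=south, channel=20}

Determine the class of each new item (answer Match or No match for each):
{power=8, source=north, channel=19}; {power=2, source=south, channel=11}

'Match' ⟺ power ≤ 3.
{power=8, source=north, channel=19} → power = 8 → No match. {power=2, source=south, channel=11} → power = 2 → Match.

No match, Match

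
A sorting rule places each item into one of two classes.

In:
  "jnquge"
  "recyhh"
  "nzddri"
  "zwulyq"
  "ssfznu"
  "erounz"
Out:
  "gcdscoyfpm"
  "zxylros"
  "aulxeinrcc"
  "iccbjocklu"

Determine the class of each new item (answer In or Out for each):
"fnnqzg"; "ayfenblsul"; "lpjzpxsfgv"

The rule appears to be: length 6.
"fnnqzg": In (length 6). "ayfenblsul": Out (length 10). "lpjzpxsfgv": Out (length 10).

In, Out, Out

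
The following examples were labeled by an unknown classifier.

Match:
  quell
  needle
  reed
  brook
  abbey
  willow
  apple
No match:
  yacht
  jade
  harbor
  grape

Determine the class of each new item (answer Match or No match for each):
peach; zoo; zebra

One predicate separates the groups cleanly: has a double letter.

No match, Match, No match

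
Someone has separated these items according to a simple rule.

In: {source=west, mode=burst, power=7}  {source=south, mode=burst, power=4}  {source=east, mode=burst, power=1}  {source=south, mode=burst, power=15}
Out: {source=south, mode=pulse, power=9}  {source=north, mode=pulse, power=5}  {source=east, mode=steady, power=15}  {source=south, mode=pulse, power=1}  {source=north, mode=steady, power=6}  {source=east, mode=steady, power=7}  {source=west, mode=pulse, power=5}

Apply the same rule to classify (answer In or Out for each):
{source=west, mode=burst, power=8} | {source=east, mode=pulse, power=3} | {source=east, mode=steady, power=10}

In, Out, Out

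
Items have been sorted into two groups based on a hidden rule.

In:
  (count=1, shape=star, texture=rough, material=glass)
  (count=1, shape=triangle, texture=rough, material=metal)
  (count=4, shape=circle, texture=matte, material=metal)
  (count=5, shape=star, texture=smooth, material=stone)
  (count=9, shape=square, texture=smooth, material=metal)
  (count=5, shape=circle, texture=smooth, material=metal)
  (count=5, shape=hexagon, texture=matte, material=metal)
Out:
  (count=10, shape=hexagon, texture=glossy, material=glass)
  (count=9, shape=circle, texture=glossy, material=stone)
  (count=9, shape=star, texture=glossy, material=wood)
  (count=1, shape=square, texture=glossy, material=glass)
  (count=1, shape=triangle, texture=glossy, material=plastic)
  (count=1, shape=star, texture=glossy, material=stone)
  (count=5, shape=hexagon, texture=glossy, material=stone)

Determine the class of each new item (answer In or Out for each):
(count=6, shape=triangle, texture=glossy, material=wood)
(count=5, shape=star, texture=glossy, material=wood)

The pattern is that an item is 'In' exactly when: texture is not glossy.
(count=6, shape=triangle, texture=glossy, material=wood) — texture is glossy, hence Out. (count=5, shape=star, texture=glossy, material=wood) — texture is glossy, hence Out.

Out, Out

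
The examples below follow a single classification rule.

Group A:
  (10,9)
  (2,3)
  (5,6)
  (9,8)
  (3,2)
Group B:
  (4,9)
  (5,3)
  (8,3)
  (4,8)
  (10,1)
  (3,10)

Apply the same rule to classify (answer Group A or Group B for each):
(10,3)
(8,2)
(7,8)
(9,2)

The pattern is that an item is 'Group A' exactly when: |first − second| ≤ 1.
(10,3): Group B (|10−3| = 7).
(8,2): Group B (|8−2| = 6).
(7,8): Group A (|7−8| = 1).
(9,2): Group B (|9−2| = 7).

Group B, Group B, Group A, Group B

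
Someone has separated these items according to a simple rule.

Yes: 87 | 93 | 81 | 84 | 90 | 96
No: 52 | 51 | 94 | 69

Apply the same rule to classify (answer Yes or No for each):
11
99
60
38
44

No, Yes, No, No, No

Rule: multiple of 3 AND at least 81. This holds for each 'Yes' example and fails for each 'No' one.
11: 11 = 3·3 + 2, 11 < 81 — fails this test, so No.
99: 99 = 3·33, 99 ≥ 81 — has this property, so Yes.
60: 60 = 3·20, 60 < 81 — fails this test, so No.
38: 38 = 3·12 + 2, 38 < 81 — fails this test, so No.
44: 44 = 3·14 + 2, 44 < 81 — fails this test, so No.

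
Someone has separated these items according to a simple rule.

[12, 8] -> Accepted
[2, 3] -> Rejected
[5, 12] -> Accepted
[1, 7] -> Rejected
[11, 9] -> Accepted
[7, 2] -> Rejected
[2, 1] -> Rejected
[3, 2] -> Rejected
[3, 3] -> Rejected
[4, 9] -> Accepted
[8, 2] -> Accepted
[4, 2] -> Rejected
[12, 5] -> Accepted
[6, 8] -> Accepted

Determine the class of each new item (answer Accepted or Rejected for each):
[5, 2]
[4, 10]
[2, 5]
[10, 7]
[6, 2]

'Accepted' ⟺ sum ≥ 10.
[5, 2]: 5+2 = 7, does not pass → Rejected. [4, 10]: 4+10 = 14, checks out → Accepted. [2, 5]: 2+5 = 7, does not pass → Rejected. [10, 7]: 10+7 = 17, checks out → Accepted. [6, 2]: 6+2 = 8, does not pass → Rejected.

Rejected, Accepted, Rejected, Accepted, Rejected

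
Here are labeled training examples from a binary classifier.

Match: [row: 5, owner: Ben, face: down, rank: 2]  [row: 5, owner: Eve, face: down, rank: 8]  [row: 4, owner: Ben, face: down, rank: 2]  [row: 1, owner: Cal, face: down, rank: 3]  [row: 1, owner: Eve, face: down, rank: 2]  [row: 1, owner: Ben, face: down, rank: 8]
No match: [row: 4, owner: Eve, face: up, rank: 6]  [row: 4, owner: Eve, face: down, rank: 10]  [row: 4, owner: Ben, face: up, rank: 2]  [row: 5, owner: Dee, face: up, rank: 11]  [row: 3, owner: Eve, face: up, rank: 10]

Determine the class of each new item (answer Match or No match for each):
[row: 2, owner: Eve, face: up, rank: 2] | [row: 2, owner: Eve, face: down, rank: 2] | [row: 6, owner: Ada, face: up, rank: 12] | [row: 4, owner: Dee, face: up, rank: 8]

No match, Match, No match, No match

The simplest hypothesis consistent with all the labels is: face is down AND rank ≤ 8.
[row: 2, owner: Eve, face: up, rank: 2] — face is up, rank = 2, hence No match.
[row: 2, owner: Eve, face: down, rank: 2] — face is down, rank = 2, hence Match.
[row: 6, owner: Ada, face: up, rank: 12] — face is up, rank = 12, hence No match.
[row: 4, owner: Dee, face: up, rank: 8] — face is up, rank = 8, hence No match.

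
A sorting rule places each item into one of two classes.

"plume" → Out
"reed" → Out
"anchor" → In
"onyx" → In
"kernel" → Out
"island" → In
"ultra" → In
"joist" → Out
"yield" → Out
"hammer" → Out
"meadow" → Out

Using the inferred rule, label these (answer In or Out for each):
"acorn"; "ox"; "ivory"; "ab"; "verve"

The rule appears to be: starts with a vowel.
"acorn": starts with 'a', checks out → In.
"ox": starts with 'o', checks out → In.
"ivory": starts with 'i', checks out → In.
"ab": starts with 'a', checks out → In.
"verve": starts with 'v', does not satisfy this → Out.

In, In, In, In, Out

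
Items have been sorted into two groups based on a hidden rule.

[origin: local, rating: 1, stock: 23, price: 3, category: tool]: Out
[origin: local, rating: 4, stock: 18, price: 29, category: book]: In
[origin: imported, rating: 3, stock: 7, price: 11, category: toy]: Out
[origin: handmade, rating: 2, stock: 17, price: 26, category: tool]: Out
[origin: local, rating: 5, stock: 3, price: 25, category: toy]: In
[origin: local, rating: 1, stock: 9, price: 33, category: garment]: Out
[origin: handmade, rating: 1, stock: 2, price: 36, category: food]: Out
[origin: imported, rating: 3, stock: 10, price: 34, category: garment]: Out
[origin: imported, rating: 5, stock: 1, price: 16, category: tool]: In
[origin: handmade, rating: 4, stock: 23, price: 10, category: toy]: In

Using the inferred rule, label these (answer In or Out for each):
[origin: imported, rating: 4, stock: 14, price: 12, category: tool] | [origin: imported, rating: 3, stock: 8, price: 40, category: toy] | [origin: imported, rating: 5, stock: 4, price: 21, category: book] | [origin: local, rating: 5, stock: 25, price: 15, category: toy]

In, Out, In, In

Rule: rating ≥ 4. This holds for each 'In' example and fails for each 'Out' one.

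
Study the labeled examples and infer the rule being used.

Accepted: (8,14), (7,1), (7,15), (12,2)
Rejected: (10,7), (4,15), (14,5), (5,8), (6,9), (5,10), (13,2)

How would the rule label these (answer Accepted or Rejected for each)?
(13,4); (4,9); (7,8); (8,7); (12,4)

Checking candidate rules against both groups, what survives is: sum is even.
Rejected: (13,4), since 13+4 = 17.
Rejected: (4,9), since 4+9 = 13.
Rejected: (7,8), since 7+8 = 15.
Rejected: (8,7), since 8+7 = 15.
Accepted: (12,4), since 12+4 = 16.

Rejected, Rejected, Rejected, Rejected, Accepted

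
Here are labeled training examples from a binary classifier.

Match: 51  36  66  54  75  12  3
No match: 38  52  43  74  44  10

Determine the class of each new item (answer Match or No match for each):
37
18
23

Every 'Match' example satisfies: multiple of 3. None of the 'No match' examples do.
37 — 37 = 3·12 + 1, hence No match. 18 — 18 = 3·6, hence Match. 23 — 23 = 3·7 + 2, hence No match.

No match, Match, No match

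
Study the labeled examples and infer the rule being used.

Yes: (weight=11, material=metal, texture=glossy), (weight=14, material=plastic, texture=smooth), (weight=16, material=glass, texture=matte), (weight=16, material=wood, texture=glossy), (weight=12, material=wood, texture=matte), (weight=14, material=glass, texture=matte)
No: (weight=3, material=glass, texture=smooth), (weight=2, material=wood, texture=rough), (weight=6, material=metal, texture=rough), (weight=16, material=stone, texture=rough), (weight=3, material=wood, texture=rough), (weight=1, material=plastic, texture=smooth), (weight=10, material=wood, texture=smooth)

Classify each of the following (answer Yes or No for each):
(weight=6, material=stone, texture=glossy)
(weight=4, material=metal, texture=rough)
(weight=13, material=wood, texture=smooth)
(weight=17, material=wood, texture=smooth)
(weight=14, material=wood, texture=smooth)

One predicate separates the groups cleanly: texture is not rough AND weight ≥ 11.
(weight=6, material=stone, texture=glossy): texture is glossy, weight = 6 — does not satisfy this, so No.
(weight=4, material=metal, texture=rough): texture is rough, weight = 4 — does not satisfy this, so No.
(weight=13, material=wood, texture=smooth): texture is smooth, weight = 13 — fits, so Yes.
(weight=17, material=wood, texture=smooth): texture is smooth, weight = 17 — fits, so Yes.
(weight=14, material=wood, texture=smooth): texture is smooth, weight = 14 — fits, so Yes.

No, No, Yes, Yes, Yes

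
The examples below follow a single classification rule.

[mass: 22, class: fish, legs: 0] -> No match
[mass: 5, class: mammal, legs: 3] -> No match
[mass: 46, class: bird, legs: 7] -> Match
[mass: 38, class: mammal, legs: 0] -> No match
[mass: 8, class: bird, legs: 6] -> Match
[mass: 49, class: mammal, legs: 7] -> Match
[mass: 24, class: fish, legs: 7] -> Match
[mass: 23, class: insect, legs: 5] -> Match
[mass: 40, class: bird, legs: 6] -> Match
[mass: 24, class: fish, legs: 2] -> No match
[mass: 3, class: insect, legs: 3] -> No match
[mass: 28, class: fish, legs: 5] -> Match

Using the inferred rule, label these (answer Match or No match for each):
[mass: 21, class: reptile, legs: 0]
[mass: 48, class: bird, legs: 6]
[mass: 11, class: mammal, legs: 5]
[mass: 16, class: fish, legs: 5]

No match, Match, Match, Match

Every 'Match' example satisfies: legs ≥ 5. None of the 'No match' examples do.
[mass: 21, class: reptile, legs: 0]: legs = 0 — doesn't match, so No match. [mass: 48, class: bird, legs: 6]: legs = 6 — checks out, so Match. [mass: 11, class: mammal, legs: 5]: legs = 5 — checks out, so Match. [mass: 16, class: fish, legs: 5]: legs = 5 — checks out, so Match.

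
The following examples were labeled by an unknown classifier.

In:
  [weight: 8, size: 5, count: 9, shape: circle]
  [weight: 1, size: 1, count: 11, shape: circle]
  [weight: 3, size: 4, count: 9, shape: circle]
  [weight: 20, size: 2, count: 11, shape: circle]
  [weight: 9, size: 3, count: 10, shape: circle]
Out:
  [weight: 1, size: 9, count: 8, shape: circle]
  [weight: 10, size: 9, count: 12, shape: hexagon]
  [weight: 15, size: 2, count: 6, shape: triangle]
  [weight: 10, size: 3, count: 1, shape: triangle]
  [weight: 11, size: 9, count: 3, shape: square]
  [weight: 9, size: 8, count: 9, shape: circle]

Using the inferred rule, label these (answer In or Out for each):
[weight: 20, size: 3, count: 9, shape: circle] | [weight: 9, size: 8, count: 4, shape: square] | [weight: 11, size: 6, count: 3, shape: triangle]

In, Out, Out

The pattern is that an item is 'In' exactly when: shape is circle AND size ≤ 5.
[weight: 20, size: 3, count: 9, shape: circle]: shape is circle, size = 3, qualifies → In. [weight: 9, size: 8, count: 4, shape: square]: shape is square, size = 8, lacks this property → Out. [weight: 11, size: 6, count: 3, shape: triangle]: shape is triangle, size = 6, lacks this property → Out.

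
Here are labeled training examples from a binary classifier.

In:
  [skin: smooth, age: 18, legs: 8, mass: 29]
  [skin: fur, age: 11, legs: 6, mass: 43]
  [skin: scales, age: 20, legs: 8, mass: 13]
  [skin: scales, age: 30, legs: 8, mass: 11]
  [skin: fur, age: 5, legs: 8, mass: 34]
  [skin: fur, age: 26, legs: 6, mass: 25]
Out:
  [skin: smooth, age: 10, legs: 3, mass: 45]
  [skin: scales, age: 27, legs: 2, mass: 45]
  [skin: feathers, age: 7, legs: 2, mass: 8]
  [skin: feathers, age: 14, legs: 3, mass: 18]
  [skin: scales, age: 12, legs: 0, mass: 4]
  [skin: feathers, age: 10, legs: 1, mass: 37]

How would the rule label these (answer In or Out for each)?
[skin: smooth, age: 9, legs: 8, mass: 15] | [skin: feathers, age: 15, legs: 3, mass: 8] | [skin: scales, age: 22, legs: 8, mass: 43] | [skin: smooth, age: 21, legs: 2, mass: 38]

In, Out, In, Out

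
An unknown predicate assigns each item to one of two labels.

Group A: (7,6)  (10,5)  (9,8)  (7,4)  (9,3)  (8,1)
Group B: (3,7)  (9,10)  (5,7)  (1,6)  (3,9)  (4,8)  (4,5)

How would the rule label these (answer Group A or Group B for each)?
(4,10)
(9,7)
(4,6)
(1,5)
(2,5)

All 'Group A' examples share one property — first > second — and every 'Group B' example lacks it.
(4,10): Group B (4 < 10). (9,7): Group A (9 > 7). (4,6): Group B (4 < 6). (1,5): Group B (1 < 5). (2,5): Group B (2 < 5).

Group B, Group A, Group B, Group B, Group B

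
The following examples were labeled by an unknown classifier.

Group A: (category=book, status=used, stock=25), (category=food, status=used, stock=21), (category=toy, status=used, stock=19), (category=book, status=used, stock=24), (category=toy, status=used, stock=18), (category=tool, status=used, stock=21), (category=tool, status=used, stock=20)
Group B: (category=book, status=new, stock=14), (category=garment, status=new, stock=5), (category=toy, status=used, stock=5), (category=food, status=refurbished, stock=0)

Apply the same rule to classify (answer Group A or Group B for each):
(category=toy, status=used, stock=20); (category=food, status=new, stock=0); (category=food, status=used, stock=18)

The pattern is that an item is 'Group A' exactly when: stock ≥ 18.

Group A, Group B, Group A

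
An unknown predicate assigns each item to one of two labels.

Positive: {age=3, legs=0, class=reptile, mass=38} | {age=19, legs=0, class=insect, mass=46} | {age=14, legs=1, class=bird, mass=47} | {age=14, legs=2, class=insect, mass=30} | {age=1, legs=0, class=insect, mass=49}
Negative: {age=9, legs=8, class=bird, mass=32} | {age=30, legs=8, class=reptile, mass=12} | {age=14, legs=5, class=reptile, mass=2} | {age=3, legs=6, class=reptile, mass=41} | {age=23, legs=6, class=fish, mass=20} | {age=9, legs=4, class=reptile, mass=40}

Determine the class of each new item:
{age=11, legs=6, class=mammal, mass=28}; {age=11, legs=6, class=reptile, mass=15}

Negative, Negative

The distinguishing property — legs ≤ 2 — holds for all the 'Positive' cases and none of the 'Negative' cases.
{age=11, legs=6, class=mammal, mass=28} → legs = 6 → Negative. {age=11, legs=6, class=reptile, mass=15} → legs = 6 → Negative.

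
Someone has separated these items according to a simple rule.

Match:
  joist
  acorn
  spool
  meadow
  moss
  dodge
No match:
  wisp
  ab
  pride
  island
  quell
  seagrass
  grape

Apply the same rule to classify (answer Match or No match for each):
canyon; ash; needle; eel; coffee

Match, No match, No match, No match, Match

A rule that fits every label: contains 'o' — true of each 'Match' example, false of each 'No match' one.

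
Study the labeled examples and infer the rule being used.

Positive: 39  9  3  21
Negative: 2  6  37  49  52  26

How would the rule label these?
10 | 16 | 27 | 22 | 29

The common property of the 'Positive' items is: ≡ 3 (mod 6). No 'Negative' item has it.
Negative: 10, since 10 mod 6 = 4.
Negative: 16, since 16 mod 6 = 4.
Positive: 27, since 27 mod 6 = 3.
Negative: 22, since 22 mod 6 = 4.
Negative: 29, since 29 mod 6 = 5.

Negative, Negative, Positive, Negative, Negative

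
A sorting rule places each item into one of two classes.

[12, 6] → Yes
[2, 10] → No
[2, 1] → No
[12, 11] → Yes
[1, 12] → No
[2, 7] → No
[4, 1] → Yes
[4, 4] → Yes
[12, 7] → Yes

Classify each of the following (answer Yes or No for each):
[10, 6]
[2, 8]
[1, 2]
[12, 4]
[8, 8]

Every 'Yes' example satisfies: first ≥ 4. None of the 'No' examples do.
[10, 6]: Yes (first 10).
[2, 8]: No (first 2).
[1, 2]: No (first 1).
[12, 4]: Yes (first 12).
[8, 8]: Yes (first 8).

Yes, No, No, Yes, Yes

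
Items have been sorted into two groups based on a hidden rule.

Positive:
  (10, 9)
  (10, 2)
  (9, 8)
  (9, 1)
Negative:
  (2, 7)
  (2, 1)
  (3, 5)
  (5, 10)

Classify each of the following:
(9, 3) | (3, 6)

Positive, Negative

All 'Positive' examples share one property — first ≥ 7 — and every 'Negative' example lacks it.
Positive: (9, 3), since first 9.
Negative: (3, 6), since first 3.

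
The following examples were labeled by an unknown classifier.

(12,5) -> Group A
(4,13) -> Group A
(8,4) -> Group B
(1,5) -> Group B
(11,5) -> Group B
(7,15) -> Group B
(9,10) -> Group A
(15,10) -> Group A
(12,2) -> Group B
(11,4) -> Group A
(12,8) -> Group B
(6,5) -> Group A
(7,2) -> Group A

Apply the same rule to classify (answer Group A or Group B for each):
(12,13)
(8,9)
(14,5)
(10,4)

Group A, Group A, Group A, Group B

All 'Group A' examples share one property — sum is odd — and every 'Group B' example lacks it.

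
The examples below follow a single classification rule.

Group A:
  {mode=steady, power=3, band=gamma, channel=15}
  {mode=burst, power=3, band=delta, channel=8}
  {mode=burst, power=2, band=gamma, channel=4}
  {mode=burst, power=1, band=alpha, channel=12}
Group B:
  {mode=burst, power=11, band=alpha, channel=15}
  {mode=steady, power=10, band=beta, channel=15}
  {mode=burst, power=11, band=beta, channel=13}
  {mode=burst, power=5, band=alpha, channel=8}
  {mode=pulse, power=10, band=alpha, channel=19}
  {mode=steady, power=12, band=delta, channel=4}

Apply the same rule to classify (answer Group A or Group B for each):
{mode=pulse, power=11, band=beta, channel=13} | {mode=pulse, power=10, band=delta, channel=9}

Group B, Group B

A rule that fits every label: power ≤ 3 — true of each 'Group A' example, false of each 'Group B' one.
Group B: {mode=pulse, power=11, band=beta, channel=13}, since power = 11. Group B: {mode=pulse, power=10, band=delta, channel=9}, since power = 10.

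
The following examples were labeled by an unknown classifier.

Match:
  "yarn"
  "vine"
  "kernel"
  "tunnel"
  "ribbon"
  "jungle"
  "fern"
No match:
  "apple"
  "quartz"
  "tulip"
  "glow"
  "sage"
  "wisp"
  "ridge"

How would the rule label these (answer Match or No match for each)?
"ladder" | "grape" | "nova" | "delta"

No match, No match, Match, No match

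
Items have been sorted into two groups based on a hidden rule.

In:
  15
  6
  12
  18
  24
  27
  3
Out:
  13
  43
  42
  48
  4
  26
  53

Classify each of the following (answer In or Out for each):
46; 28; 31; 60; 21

Out, Out, Out, Out, In

Every 'In' example satisfies: multiple of 3 AND at most 27. None of the 'Out' examples do.
46: 46 = 3·15 + 1, 46 > 27, does not fit → Out. 28: 28 = 3·9 + 1, 28 > 27, does not fit → Out. 31: 31 = 3·10 + 1, 31 > 27, does not fit → Out. 60: 60 = 3·20, 60 > 27, does not fit → Out. 21: 21 = 3·7, 21 ≤ 27, checks out → In.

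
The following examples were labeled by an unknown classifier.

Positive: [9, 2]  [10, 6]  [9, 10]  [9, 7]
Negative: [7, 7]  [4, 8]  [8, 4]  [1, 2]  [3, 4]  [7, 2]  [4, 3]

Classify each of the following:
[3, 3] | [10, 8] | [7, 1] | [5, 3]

Negative, Positive, Negative, Negative

The classifier is using: first ≥ 9.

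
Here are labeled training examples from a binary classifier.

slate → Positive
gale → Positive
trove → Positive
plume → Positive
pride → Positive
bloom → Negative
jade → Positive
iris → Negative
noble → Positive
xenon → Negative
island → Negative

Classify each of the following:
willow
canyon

Negative, Negative

Rule: ends with 'e'. This holds for each 'Positive' example and fails for each 'Negative' one.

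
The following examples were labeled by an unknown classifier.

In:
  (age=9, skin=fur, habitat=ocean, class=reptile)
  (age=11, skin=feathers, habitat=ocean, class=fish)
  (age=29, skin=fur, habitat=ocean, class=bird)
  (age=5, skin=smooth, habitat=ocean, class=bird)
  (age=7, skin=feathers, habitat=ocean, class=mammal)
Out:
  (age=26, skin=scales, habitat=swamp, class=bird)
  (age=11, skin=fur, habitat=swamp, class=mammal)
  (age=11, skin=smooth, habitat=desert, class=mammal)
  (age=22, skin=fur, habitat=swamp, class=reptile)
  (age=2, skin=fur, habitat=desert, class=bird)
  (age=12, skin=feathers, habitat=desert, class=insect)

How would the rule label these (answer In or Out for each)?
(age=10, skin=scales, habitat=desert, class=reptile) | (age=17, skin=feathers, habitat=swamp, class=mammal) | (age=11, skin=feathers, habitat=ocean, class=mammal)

Out, Out, In

The common property of the 'In' items is: habitat is ocean. No 'Out' item has it.
(age=10, skin=scales, habitat=desert, class=reptile): Out (habitat is desert). (age=17, skin=feathers, habitat=swamp, class=mammal): Out (habitat is swamp). (age=11, skin=feathers, habitat=ocean, class=mammal): In (habitat is ocean).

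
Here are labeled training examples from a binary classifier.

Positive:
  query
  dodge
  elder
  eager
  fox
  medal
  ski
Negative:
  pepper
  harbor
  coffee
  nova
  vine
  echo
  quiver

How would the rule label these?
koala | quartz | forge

Positive, Negative, Positive

The common property of the 'Positive' items is: odd length. No 'Negative' item has it.
koala: length 5, checks out → Positive. quartz: length 6, fails this test → Negative. forge: length 5, checks out → Positive.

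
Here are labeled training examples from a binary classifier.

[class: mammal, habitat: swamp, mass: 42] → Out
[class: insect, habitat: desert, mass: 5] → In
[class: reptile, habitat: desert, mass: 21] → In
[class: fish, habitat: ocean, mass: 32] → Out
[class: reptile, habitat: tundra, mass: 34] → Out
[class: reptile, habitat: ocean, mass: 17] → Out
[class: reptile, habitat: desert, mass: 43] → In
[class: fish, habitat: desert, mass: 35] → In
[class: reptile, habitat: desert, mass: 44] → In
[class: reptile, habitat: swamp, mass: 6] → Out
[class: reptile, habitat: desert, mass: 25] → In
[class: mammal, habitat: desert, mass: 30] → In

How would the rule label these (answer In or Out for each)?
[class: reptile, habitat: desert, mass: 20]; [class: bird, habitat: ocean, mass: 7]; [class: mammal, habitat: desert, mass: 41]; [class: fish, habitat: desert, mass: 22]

In, Out, In, In

Looking at the examples, the only property every 'In' case has and every 'Out' case lacks is: habitat is desert.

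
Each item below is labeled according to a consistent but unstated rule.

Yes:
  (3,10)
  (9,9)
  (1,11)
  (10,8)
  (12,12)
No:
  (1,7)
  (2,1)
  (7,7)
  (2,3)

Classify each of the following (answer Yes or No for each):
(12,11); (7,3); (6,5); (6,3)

The rule appears to be: second ≥ 8.
(12,11) — second 11, hence Yes. (7,3) — second 3, hence No. (6,5) — second 5, hence No. (6,3) — second 3, hence No.

Yes, No, No, No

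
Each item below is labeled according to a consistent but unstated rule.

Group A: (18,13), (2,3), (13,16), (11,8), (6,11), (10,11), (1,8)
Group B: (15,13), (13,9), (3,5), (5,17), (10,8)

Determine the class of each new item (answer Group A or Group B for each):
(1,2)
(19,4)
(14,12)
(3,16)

'Group A' ⟺ sum is odd.
(1,2) — 1+2 = 3, hence Group A. (19,4) — 19+4 = 23, hence Group A. (14,12) — 14+12 = 26, hence Group B. (3,16) — 3+16 = 19, hence Group A.

Group A, Group A, Group B, Group A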